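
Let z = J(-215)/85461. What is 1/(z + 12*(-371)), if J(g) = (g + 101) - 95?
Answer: -85461/380472581 ≈ -0.00022462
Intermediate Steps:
J(g) = 6 + g (J(g) = (101 + g) - 95 = 6 + g)
z = -209/85461 (z = (6 - 215)/85461 = -209*1/85461 = -209/85461 ≈ -0.0024456)
1/(z + 12*(-371)) = 1/(-209/85461 + 12*(-371)) = 1/(-209/85461 - 4452) = 1/(-380472581/85461) = -85461/380472581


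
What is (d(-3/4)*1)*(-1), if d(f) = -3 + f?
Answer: 15/4 ≈ 3.7500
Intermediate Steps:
(d(-3/4)*1)*(-1) = ((-3 - 3/4)*1)*(-1) = -15/4*1*(-1) = -15/4*(-1) = 15/4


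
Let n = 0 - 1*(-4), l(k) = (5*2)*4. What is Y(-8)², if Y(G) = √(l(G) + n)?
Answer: 44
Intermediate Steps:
l(k) = 40 (l(k) = 10*4 = 40)
n = 4 (n = 0 + 4 = 4)
Y(G) = 2*√11 (Y(G) = √(40 + 4) = √44 = 2*√11)
Y(-8)² = (2*√11)² = 44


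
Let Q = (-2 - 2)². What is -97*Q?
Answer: -1552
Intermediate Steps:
Q = 16 (Q = (-4)² = 16)
-97*Q = -97*16 = -1552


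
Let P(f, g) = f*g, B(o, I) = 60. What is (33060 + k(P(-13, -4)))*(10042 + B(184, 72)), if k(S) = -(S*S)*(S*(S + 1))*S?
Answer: -3914349103976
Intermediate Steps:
k(S) = -S⁴*(1 + S) (k(S) = -S²*(S*(1 + S))*S = -S³*(1 + S)*S = -S⁴*(1 + S))
(33060 + k(P(-13, -4)))*(10042 + B(184, 72)) = (33060 + (-13*(-4))⁴*(-1 - (-13)*(-4)))*(10042 + 60) = (33060 + 52⁴*(-1 - 1*52))*10102 = (33060 + 7311616*(-1 - 52))*10102 = (33060 + 7311616*(-53))*10102 = (33060 - 387515648)*10102 = -387482588*10102 = -3914349103976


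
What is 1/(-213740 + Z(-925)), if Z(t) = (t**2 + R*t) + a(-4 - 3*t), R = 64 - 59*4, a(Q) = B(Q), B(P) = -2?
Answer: 1/800983 ≈ 1.2485e-6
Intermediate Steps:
a(Q) = -2
R = -172 (R = 64 - 236 = -172)
Z(t) = -2 + t**2 - 172*t (Z(t) = (t**2 - 172*t) - 2 = -2 + t**2 - 172*t)
1/(-213740 + Z(-925)) = 1/(-213740 + (-2 + (-925)**2 - 172*(-925))) = 1/(-213740 + (-2 + 855625 + 159100)) = 1/(-213740 + 1014723) = 1/800983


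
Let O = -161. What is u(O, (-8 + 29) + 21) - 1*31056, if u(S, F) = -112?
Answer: -31168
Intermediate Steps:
u(O, (-8 + 29) + 21) - 1*31056 = -112 - 1*31056 = -112 - 31056 = -31168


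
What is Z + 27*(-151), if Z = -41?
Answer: -4118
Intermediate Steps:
Z + 27*(-151) = -41 + 27*(-151) = -41 - 4077 = -4118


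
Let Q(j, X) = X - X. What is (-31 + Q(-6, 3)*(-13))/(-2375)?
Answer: 31/2375 ≈ 0.013053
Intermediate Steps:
Q(j, X) = 0
(-31 + Q(-6, 3)*(-13))/(-2375) = (-31 + 0*(-13))/(-2375) = (-31 + 0)*(-1/2375) = -31*(-1/2375) = 31/2375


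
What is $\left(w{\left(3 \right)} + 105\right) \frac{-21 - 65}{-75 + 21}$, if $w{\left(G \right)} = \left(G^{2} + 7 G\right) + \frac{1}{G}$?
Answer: $\frac{17458}{81} \approx 215.53$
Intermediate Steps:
$w{\left(G \right)} = \frac{1}{G} + G^{2} + 7 G$
$\left(w{\left(3 \right)} + 105\right) \frac{-21 - 65}{-75 + 21} = \left(\frac{1 + 3^{2} \left(7 + 3\right)}{3} + 105\right) \frac{-21 - 65}{-75 + 21} = \left(\frac{1 + 9 \cdot 10}{3} + 105\right) \left(- \frac{86}{-54}\right) = \left(\frac{1 + 90}{3} + 105\right) \left(\left(-86\right) \left(- \frac{1}{54}\right)\right) = \left(\frac{1}{3} \cdot 91 + 105\right) \frac{43}{27} = \left(\frac{91}{3} + 105\right) \frac{43}{27} = \frac{406}{3} \cdot \frac{43}{27} = \frac{17458}{81}$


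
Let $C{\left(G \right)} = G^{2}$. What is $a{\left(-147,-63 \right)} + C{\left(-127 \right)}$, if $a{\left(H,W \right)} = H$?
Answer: $15982$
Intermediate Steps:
$a{\left(-147,-63 \right)} + C{\left(-127 \right)} = -147 + \left(-127\right)^{2} = -147 + 16129 = 15982$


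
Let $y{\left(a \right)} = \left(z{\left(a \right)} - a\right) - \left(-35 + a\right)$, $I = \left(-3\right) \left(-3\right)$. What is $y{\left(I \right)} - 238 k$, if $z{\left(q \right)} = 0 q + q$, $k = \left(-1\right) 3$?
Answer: $740$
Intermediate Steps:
$k = -3$
$z{\left(q \right)} = q$ ($z{\left(q \right)} = 0 + q = q$)
$I = 9$
$y{\left(a \right)} = 35 - a$ ($y{\left(a \right)} = \left(a - a\right) - \left(-35 + a\right) = 0 - \left(-35 + a\right) = 35 - a$)
$y{\left(I \right)} - 238 k = \left(35 - 9\right) - 238 \left(-3\right) = \left(35 - 9\right) - -714 = 26 + 714 = 740$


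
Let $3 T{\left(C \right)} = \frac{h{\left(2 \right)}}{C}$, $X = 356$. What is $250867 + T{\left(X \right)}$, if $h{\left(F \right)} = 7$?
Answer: $\frac{267925963}{1068} \approx 2.5087 \cdot 10^{5}$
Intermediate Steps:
$T{\left(C \right)} = \frac{7}{3 C}$ ($T{\left(C \right)} = \frac{7 \frac{1}{C}}{3} = \frac{7}{3 C}$)
$250867 + T{\left(X \right)} = 250867 + \frac{7}{3 \cdot 356} = 250867 + \frac{7}{3} \cdot \frac{1}{356} = 250867 + \frac{7}{1068} = \frac{267925963}{1068}$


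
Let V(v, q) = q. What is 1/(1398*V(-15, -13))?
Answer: -1/18174 ≈ -5.5024e-5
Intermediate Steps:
1/(1398*V(-15, -13)) = 1/(1398*(-13)) = 1/(-18174) = -1/18174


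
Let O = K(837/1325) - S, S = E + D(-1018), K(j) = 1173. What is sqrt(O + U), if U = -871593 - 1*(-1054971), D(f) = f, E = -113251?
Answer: 2*sqrt(74705) ≈ 546.64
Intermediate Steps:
S = -114269 (S = -113251 - 1018 = -114269)
O = 115442 (O = 1173 - 1*(-114269) = 1173 + 114269 = 115442)
U = 183378 (U = -871593 + 1054971 = 183378)
sqrt(O + U) = sqrt(115442 + 183378) = sqrt(298820) = 2*sqrt(74705)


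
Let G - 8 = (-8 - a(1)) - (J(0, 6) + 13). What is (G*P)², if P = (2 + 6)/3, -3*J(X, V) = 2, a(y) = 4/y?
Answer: 153664/81 ≈ 1897.1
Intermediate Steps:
J(X, V) = -⅔ (J(X, V) = -⅓*2 = -⅔)
P = 8/3 (P = (⅓)*8 = 8/3 ≈ 2.6667)
G = -49/3 (G = 8 + ((-8 - 4/1) - (-⅔ + 13)) = 8 + ((-8 - 4) - 1*37/3) = 8 + ((-8 - 1*4) - 37/3) = 8 + ((-8 - 4) - 37/3) = 8 + (-12 - 37/3) = 8 - 73/3 = -49/3 ≈ -16.333)
(G*P)² = (-49/3*8/3)² = (-392/9)² = 153664/81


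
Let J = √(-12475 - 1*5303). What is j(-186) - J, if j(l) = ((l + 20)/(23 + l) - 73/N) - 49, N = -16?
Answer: -113237/2608 - I*√17778 ≈ -43.419 - 133.33*I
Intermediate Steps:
j(l) = -711/16 + (20 + l)/(23 + l) (j(l) = ((l + 20)/(23 + l) - 73/(-16)) - 49 = ((20 + l)/(23 + l) - 73*(-1/16)) - 49 = ((20 + l)/(23 + l) + 73/16) - 49 = (73/16 + (20 + l)/(23 + l)) - 49 = -711/16 + (20 + l)/(23 + l))
J = I*√17778 (J = √(-12475 - 5303) = √(-17778) = I*√17778 ≈ 133.33*I)
j(-186) - J = (-16033 - 695*(-186))/(16*(23 - 186)) - I*√17778 = (1/16)*(-16033 + 129270)/(-163) - I*√17778 = (1/16)*(-1/163)*113237 - I*√17778 = -113237/2608 - I*√17778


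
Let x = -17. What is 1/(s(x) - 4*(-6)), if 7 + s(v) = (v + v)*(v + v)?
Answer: 1/1173 ≈ 0.00085251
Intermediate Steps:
s(v) = -7 + 4*v**2 (s(v) = -7 + (v + v)*(v + v) = -7 + (2*v)*(2*v) = -7 + 4*v**2)
1/(s(x) - 4*(-6)) = 1/((-7 + 4*(-17)**2) - 4*(-6)) = 1/((-7 + 4*289) + 24) = 1/((-7 + 1156) + 24) = 1/(1149 + 24) = 1/1173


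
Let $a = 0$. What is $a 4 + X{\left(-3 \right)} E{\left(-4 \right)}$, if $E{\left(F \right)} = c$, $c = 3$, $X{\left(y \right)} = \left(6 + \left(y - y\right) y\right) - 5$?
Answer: $3$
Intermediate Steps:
$X{\left(y \right)} = 1$ ($X{\left(y \right)} = \left(6 + 0 y\right) - 5 = \left(6 + 0\right) - 5 = 6 - 5 = 1$)
$E{\left(F \right)} = 3$
$a 4 + X{\left(-3 \right)} E{\left(-4 \right)} = 0 \cdot 4 + 1 \cdot 3 = 0 + 3 = 3$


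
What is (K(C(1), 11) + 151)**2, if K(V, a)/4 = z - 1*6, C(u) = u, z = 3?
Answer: 19321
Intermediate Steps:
K(V, a) = -12 (K(V, a) = 4*(3 - 1*6) = 4*(3 - 6) = 4*(-3) = -12)
(K(C(1), 11) + 151)**2 = (-12 + 151)**2 = 139**2 = 19321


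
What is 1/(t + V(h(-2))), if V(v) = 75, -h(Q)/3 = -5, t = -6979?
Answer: -1/6904 ≈ -0.00014484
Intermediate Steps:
h(Q) = 15 (h(Q) = -3*(-5) = 15)
1/(t + V(h(-2))) = 1/(-6979 + 75) = 1/(-6904) = -1/6904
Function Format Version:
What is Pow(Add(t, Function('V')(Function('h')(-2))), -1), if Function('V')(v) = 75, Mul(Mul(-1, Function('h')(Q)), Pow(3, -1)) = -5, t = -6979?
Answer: Rational(-1, 6904) ≈ -0.00014484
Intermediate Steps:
Function('h')(Q) = 15 (Function('h')(Q) = Mul(-3, -5) = 15)
Pow(Add(t, Function('V')(Function('h')(-2))), -1) = Pow(Add(-6979, 75), -1) = Pow(-6904, -1) = Rational(-1, 6904)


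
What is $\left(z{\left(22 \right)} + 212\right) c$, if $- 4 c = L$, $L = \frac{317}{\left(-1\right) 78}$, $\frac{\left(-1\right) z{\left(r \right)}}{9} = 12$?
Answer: $\frac{317}{3} \approx 105.67$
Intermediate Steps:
$z{\left(r \right)} = -108$ ($z{\left(r \right)} = \left(-9\right) 12 = -108$)
$L = - \frac{317}{78}$ ($L = \frac{317}{-78} = 317 \left(- \frac{1}{78}\right) = - \frac{317}{78} \approx -4.0641$)
$c = \frac{317}{312}$ ($c = \left(- \frac{1}{4}\right) \left(- \frac{317}{78}\right) = \frac{317}{312} \approx 1.016$)
$\left(z{\left(22 \right)} + 212\right) c = \left(-108 + 212\right) \frac{317}{312} = 104 \cdot \frac{317}{312} = \frac{317}{3}$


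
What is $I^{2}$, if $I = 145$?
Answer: $21025$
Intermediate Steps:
$I^{2} = 145^{2} = 21025$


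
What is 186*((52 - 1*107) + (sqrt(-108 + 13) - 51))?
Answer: -19716 + 186*I*sqrt(95) ≈ -19716.0 + 1812.9*I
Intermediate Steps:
186*((52 - 1*107) + (sqrt(-108 + 13) - 51)) = 186*((52 - 107) + (sqrt(-95) - 51)) = 186*(-55 + (I*sqrt(95) - 51)) = 186*(-55 + (-51 + I*sqrt(95))) = 186*(-106 + I*sqrt(95)) = -19716 + 186*I*sqrt(95)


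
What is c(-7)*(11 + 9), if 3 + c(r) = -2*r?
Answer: 220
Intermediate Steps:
c(r) = -3 - 2*r
c(-7)*(11 + 9) = (-3 - 2*(-7))*(11 + 9) = (-3 + 14)*20 = 11*20 = 220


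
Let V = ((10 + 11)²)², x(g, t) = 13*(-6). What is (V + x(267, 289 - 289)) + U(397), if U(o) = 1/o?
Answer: 77177992/397 ≈ 1.9440e+5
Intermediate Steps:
x(g, t) = -78
V = 194481 (V = (21²)² = 441² = 194481)
(V + x(267, 289 - 289)) + U(397) = (194481 - 78) + 1/397 = 194403 + 1/397 = 77177992/397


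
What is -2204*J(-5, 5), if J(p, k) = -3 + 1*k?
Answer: -4408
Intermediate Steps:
J(p, k) = -3 + k
-2204*J(-5, 5) = -2204*(-3 + 5) = -2204*2 = -4408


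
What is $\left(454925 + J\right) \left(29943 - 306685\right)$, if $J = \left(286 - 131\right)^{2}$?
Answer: $-132545580900$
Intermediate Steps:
$J = 24025$ ($J = 155^{2} = 24025$)
$\left(454925 + J\right) \left(29943 - 306685\right) = \left(454925 + 24025\right) \left(29943 - 306685\right) = 478950 \left(-276742\right) = -132545580900$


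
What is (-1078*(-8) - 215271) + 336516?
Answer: 129869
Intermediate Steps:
(-1078*(-8) - 215271) + 336516 = (8624 - 215271) + 336516 = -206647 + 336516 = 129869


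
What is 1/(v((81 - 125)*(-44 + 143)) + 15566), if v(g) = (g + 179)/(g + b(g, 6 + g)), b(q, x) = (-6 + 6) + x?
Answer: 8706/135521773 ≈ 6.4241e-5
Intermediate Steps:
b(q, x) = x (b(q, x) = 0 + x = x)
v(g) = (179 + g)/(6 + 2*g) (v(g) = (g + 179)/(g + (6 + g)) = (179 + g)/(6 + 2*g))
1/(v((81 - 125)*(-44 + 143)) + 15566) = 1/((179 + (81 - 125)*(-44 + 143))/(2*(3 + (81 - 125)*(-44 + 143))) + 15566) = 1/((179 - 44*99)/(2*(3 - 44*99)) + 15566) = 1/((179 - 4356)/(2*(3 - 4356)) + 15566) = 1/((1/2)*(-4177)/(-4353) + 15566) = 1/((1/2)*(-1/4353)*(-4177) + 15566) = 1/(4177/8706 + 15566) = 1/(135521773/8706) = 8706/135521773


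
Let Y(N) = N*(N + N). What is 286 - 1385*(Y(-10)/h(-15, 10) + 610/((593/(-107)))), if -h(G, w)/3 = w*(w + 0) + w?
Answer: 3005188184/19569 ≈ 1.5357e+5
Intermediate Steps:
h(G, w) = -3*w - 3*w² (h(G, w) = -3*(w*(w + 0) + w) = -3*(w*w + w) = -3*(w² + w) = -3*(w + w²) = -3*w - 3*w²)
Y(N) = 2*N² (Y(N) = N*(2*N) = 2*N²)
286 - 1385*(Y(-10)/h(-15, 10) + 610/((593/(-107)))) = 286 - 1385*((2*(-10)²)/((-3*10*(1 + 10))) + 610/((593/(-107)))) = 286 - 1385*((2*100)/((-3*10*11)) + 610/((593*(-1/107)))) = 286 - 1385*(200/(-330) + 610/(-593/107)) = 286 - 1385*(200*(-1/330) + 610*(-107/593)) = 286 - 1385*(-20/33 - 65270/593) = 286 - 1385*(-2165770/19569) = 286 + 2999591450/19569 = 3005188184/19569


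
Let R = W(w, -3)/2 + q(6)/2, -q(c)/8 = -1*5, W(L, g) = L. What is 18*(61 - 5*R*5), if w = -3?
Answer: -7227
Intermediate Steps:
q(c) = 40 (q(c) = -(-8)*5 = -8*(-5) = 40)
R = 37/2 (R = -3/2 + 40/2 = -3*½ + 40*(½) = -3/2 + 20 = 37/2 ≈ 18.500)
18*(61 - 5*R*5) = 18*(61 - 5*37/2*5) = 18*(61 - 185/2*5) = 18*(61 - 925/2) = 18*(-803/2) = -7227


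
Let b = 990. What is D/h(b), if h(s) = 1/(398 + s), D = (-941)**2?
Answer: 1229047628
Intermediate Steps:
D = 885481
D/h(b) = 885481/(1/(398 + 990)) = 885481/(1/1388) = 885481*1388 = 1229047628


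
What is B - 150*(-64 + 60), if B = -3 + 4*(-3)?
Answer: 585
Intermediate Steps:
B = -15 (B = -3 - 12 = -15)
B - 150*(-64 + 60) = -15 - 150*(-64 + 60) = -15 - 150*(-4) = -15 + 600 = 585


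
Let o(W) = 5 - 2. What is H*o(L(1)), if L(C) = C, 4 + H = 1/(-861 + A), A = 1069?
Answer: -2493/208 ≈ -11.986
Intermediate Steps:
H = -831/208 (H = -4 + 1/(-861 + 1069) = -4 + 1/208 = -831/208 ≈ -3.9952)
o(W) = 3
H*o(L(1)) = -831/208*3 = -2493/208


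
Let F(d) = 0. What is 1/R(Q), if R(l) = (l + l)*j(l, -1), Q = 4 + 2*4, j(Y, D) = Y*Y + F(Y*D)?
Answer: 1/3456 ≈ 0.00028935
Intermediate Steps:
j(Y, D) = Y² (j(Y, D) = Y*Y + 0 = Y² + 0 = Y²)
Q = 12 (Q = 4 + 8 = 12)
R(l) = 2*l³ (R(l) = (l + l)*l² = (2*l)*l² = 2*l³)
1/R(Q) = 1/(2*12³) = 1/(2*1728) = 1/3456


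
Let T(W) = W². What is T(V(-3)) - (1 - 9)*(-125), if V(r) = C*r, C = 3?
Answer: -919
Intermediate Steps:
V(r) = 3*r
T(V(-3)) - (1 - 9)*(-125) = (3*(-3))² - (1 - 9)*(-125) = (-9)² - 1*(-8)*(-125) = 81 + 8*(-125) = 81 - 1000 = -919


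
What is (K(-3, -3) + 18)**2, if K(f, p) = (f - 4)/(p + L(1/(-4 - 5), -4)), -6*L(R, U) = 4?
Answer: 47961/121 ≈ 396.37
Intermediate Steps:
L(R, U) = -2/3 (L(R, U) = -1/6*4 = -2/3)
K(f, p) = (-4 + f)/(-2/3 + p) (K(f, p) = (f - 4)/(p - 2/3) = (-4 + f)/(-2/3 + p))
(K(-3, -3) + 18)**2 = (3*(-4 - 3)/(-2 + 3*(-3)) + 18)**2 = (3*(-7)/(-2 - 9) + 18)**2 = (3*(-7)/(-11) + 18)**2 = (3*(-1/11)*(-7) + 18)**2 = (21/11 + 18)**2 = (219/11)**2 = 47961/121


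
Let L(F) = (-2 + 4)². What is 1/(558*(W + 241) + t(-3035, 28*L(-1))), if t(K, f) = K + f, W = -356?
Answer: -1/67093 ≈ -1.4905e-5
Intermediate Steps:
L(F) = 4 (L(F) = 2² = 4)
1/(558*(W + 241) + t(-3035, 28*L(-1))) = 1/(558*(-356 + 241) + (-3035 + 28*4)) = 1/(558*(-115) + (-3035 + 112)) = 1/(-64170 - 2923) = 1/(-67093) = -1/67093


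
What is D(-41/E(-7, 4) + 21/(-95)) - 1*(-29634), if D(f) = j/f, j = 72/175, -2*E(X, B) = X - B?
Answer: 8319285942/280735 ≈ 29634.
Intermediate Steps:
E(X, B) = B/2 - X/2 (E(X, B) = -(X - B)/2 = B/2 - X/2)
j = 72/175 (j = 72*(1/175) = 72/175 ≈ 0.41143)
D(f) = 72/(175*f)
D(-41/E(-7, 4) + 21/(-95)) - 1*(-29634) = 72/(175*(-41/((1/2)*4 - 1/2*(-7)) + 21/(-95))) - 1*(-29634) = 72/(175*(-41/(2 + 7/2) + 21*(-1/95))) + 29634 = 72/(175*(-41/11/2 - 21/95)) + 29634 = 72/(175*(-41*2/11 - 21/95)) + 29634 = 72/(175*(-82/11 - 21/95)) + 29634 = 72/(175*(-8021/1045)) + 29634 = (72/175)*(-1045/8021) + 29634 = -15048/280735 + 29634 = 8319285942/280735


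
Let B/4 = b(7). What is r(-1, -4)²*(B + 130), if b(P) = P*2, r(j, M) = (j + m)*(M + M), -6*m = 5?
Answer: 120032/3 ≈ 40011.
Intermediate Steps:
m = -⅚ (m = -⅙*5 = -⅚ ≈ -0.83333)
r(j, M) = 2*M*(-⅚ + j) (r(j, M) = (j - ⅚)*(M + M) = (-⅚ + j)*(2*M) = 2*M*(-⅚ + j))
b(P) = 2*P
B = 56 (B = 4*(2*7) = 4*14 = 56)
r(-1, -4)²*(B + 130) = ((⅓)*(-4)*(-5 + 6*(-1)))²*(56 + 130) = ((⅓)*(-4)*(-5 - 6))²*186 = ((⅓)*(-4)*(-11))²*186 = (44/3)²*186 = (1936/9)*186 = 120032/3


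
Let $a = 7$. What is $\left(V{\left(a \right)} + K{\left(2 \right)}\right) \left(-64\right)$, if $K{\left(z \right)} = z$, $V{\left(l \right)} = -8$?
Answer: $384$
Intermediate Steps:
$\left(V{\left(a \right)} + K{\left(2 \right)}\right) \left(-64\right) = \left(-8 + 2\right) \left(-64\right) = \left(-6\right) \left(-64\right) = 384$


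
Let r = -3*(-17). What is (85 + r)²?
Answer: 18496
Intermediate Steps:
r = 51
(85 + r)² = (85 + 51)² = 136² = 18496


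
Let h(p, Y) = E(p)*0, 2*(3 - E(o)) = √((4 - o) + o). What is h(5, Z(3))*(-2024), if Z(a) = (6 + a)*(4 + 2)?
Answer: 0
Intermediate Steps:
E(o) = 2 (E(o) = 3 - √((4 - o) + o)/2 = 3 - √4/2 = 3 - ½*2 = 3 - 1 = 2)
Z(a) = 36 + 6*a (Z(a) = (6 + a)*6 = 36 + 6*a)
h(p, Y) = 0 (h(p, Y) = 2*0 = 0)
h(5, Z(3))*(-2024) = 0*(-2024) = 0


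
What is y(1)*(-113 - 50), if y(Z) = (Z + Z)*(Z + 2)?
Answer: -978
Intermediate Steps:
y(Z) = 2*Z*(2 + Z) (y(Z) = (2*Z)*(2 + Z) = 2*Z*(2 + Z))
y(1)*(-113 - 50) = (2*1*(2 + 1))*(-113 - 50) = (2*1*3)*(-163) = 6*(-163) = -978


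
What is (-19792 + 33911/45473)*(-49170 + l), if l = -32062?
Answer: 73106176612560/45473 ≈ 1.6077e+9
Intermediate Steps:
(-19792 + 33911/45473)*(-49170 + l) = (-19792 + 33911/45473)*(-49170 - 32062) = (-19792 + 33911*(1/45473))*(-81232) = (-19792 + 33911/45473)*(-81232) = -899967705/45473*(-81232) = 73106176612560/45473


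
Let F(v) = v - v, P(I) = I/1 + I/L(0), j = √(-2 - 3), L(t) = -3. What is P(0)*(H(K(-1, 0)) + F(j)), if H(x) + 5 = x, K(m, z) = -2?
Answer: 0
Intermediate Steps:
j = I*√5 (j = √(-5) = I*√5 ≈ 2.2361*I)
H(x) = -5 + x
P(I) = 2*I/3 (P(I) = I/1 + I/(-3) = I*1 + I*(-⅓) = I - I/3 = 2*I/3)
F(v) = 0
P(0)*(H(K(-1, 0)) + F(j)) = ((⅔)*0)*((-5 - 2) + 0) = 0*(-7 + 0) = 0*(-7) = 0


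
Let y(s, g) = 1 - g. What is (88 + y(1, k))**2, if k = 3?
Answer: 7396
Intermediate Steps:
(88 + y(1, k))**2 = (88 + (1 - 1*3))**2 = (88 + (1 - 3))**2 = (88 - 2)**2 = 86**2 = 7396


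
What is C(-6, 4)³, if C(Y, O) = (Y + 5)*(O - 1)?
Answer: -27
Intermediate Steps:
C(Y, O) = (-1 + O)*(5 + Y) (C(Y, O) = (5 + Y)*(-1 + O) = (-1 + O)*(5 + Y))
C(-6, 4)³ = (-5 - 1*(-6) + 5*4 + 4*(-6))³ = (-5 + 6 + 20 - 24)³ = (-3)³ = -27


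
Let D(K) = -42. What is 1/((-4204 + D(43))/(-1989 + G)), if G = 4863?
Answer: -1437/2123 ≈ -0.67687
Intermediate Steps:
1/((-4204 + D(43))/(-1989 + G)) = 1/((-4204 - 42)/(-1989 + 4863)) = 1/(-4246/2874) = 1/(-4246*1/2874) = 1/(-2123/1437) = -1437/2123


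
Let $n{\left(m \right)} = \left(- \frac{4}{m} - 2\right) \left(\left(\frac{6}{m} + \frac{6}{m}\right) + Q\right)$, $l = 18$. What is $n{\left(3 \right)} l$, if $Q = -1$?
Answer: $-180$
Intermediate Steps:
$n{\left(m \right)} = \left(-1 + \frac{12}{m}\right) \left(-2 - \frac{4}{m}\right)$ ($n{\left(m \right)} = \left(- \frac{4}{m} - 2\right) \left(\left(\frac{6}{m} + \frac{6}{m}\right) - 1\right) = \left(-2 - \frac{4}{m}\right) \left(\frac{12}{m} - 1\right) = \left(-2 - \frac{4}{m}\right) \left(-1 + \frac{12}{m}\right) = \left(-1 + \frac{12}{m}\right) \left(-2 - \frac{4}{m}\right)$)
$n{\left(3 \right)} l = \left(2 - \frac{48}{9} - \frac{20}{3}\right) 18 = \left(2 - \frac{16}{3} - \frac{20}{3}\right) 18 = \left(-10\right) 18 = -180$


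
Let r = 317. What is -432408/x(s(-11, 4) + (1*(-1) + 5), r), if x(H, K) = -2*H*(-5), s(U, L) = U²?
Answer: -216204/625 ≈ -345.93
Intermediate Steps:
x(H, K) = 10*H
-432408/x(s(-11, 4) + (1*(-1) + 5), r) = -432408*1/(10*((-11)² + (1*(-1) + 5))) = -432408*1/(10*(121 + (-1 + 5))) = -432408*1/(10*(121 + 4)) = -432408/(10*125) = -432408/1250 = -432408*1/1250 = -216204/625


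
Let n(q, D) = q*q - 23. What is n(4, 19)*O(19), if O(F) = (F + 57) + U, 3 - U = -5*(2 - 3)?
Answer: -518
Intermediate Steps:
n(q, D) = -23 + q**2 (n(q, D) = q**2 - 23 = -23 + q**2)
U = -2 (U = 3 - (-5)*(2 - 3) = 3 - (-5)*(-1) = 3 - 1*5 = 3 - 5 = -2)
O(F) = 55 + F (O(F) = (F + 57) - 2 = (57 + F) - 2 = 55 + F)
n(4, 19)*O(19) = (-23 + 4**2)*(55 + 19) = (-23 + 16)*74 = -7*74 = -518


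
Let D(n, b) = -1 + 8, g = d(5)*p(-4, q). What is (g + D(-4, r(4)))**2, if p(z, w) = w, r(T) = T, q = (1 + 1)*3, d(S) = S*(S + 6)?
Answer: 113569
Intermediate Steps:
d(S) = S*(6 + S)
q = 6 (q = 2*3 = 6)
g = 330 (g = (5*(6 + 5))*6 = (5*11)*6 = 55*6 = 330)
D(n, b) = 7
(g + D(-4, r(4)))**2 = (330 + 7)**2 = 337**2 = 113569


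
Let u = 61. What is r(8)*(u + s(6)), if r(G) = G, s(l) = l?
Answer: 536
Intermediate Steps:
r(8)*(u + s(6)) = 8*(61 + 6) = 8*67 = 536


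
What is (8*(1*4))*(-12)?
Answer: -384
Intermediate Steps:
(8*(1*4))*(-12) = (8*4)*(-12) = 32*(-12) = -384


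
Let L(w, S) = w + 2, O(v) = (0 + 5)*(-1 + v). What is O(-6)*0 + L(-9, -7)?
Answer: -7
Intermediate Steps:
O(v) = -5 + 5*v (O(v) = 5*(-1 + v) = -5 + 5*v)
L(w, S) = 2 + w
O(-6)*0 + L(-9, -7) = (-5 + 5*(-6))*0 + (2 - 9) = (-5 - 30)*0 - 7 = -35*0 - 7 = 0 - 7 = -7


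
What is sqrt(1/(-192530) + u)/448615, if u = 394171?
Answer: sqrt(14611052148361370)/86371845950 ≈ 0.0013995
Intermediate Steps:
sqrt(1/(-192530) + u)/448615 = sqrt(1/(-192530) + 394171)/448615 = sqrt(-1/192530 + 394171)*(1/448615) = sqrt(75889742629/192530)*(1/448615) = (sqrt(14611052148361370)/192530)*(1/448615) = sqrt(14611052148361370)/86371845950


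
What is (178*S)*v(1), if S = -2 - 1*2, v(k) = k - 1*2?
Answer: 712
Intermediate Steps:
v(k) = -2 + k (v(k) = k - 2 = -2 + k)
S = -4 (S = -2 - 2 = -4)
(178*S)*v(1) = (178*(-4))*(-2 + 1) = -712*(-1) = 712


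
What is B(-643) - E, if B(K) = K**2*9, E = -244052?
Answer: 3965093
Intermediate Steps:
B(K) = 9*K**2
B(-643) - E = 9*(-643)**2 - 1*(-244052) = 9*413449 + 244052 = 3721041 + 244052 = 3965093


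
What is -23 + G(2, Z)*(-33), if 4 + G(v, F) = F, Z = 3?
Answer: 10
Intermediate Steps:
G(v, F) = -4 + F
-23 + G(2, Z)*(-33) = -23 + (-4 + 3)*(-33) = -23 - 1*(-33) = -23 + 33 = 10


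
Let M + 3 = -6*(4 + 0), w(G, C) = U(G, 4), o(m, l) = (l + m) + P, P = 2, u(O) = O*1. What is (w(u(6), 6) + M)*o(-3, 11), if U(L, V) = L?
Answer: -210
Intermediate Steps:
u(O) = O
o(m, l) = 2 + l + m (o(m, l) = (l + m) + 2 = 2 + l + m)
w(G, C) = G
M = -27 (M = -3 - 6*(4 + 0) = -3 - 6*4 = -3 - 24 = -27)
(w(u(6), 6) + M)*o(-3, 11) = (6 - 27)*(2 + 11 - 3) = -21*10 = -210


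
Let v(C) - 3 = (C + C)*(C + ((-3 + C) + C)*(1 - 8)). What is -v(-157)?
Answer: 647465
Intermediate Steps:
v(C) = 3 + 2*C*(21 - 13*C) (v(C) = 3 + (C + C)*(C + ((-3 + C) + C)*(1 - 8)) = 3 + (2*C)*(C + (-3 + 2*C)*(-7)) = 3 + (2*C)*(C + (21 - 14*C)) = 3 + (2*C)*(21 - 13*C) = 3 + 2*C*(21 - 13*C))
-v(-157) = -(3 - 26*(-157)² + 42*(-157)) = -(3 - 26*24649 - 6594) = -(3 - 640874 - 6594) = -1*(-647465) = 647465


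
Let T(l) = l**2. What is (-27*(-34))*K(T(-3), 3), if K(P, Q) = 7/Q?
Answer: 2142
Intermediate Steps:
(-27*(-34))*K(T(-3), 3) = (-27*(-34))*(7/3) = 918*(7*(1/3)) = 918*(7/3) = 2142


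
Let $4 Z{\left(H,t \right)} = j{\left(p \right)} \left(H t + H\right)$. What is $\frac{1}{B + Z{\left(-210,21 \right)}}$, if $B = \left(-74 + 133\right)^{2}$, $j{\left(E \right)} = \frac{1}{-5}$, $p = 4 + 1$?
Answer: $\frac{1}{3712} \approx 0.0002694$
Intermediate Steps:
$p = 5$
$j{\left(E \right)} = - \frac{1}{5}$
$B = 3481$ ($B = 59^{2} = 3481$)
$Z{\left(H,t \right)} = - \frac{H}{20} - \frac{H t}{20}$ ($Z{\left(H,t \right)} = \frac{\left(- \frac{1}{5}\right) \left(H t + H\right)}{4} = \frac{\left(- \frac{1}{5}\right) \left(H + H t\right)}{4} = \frac{- \frac{H}{5} - \frac{H t}{5}}{4} = - \frac{H}{20} - \frac{H t}{20}$)
$\frac{1}{B + Z{\left(-210,21 \right)}} = \frac{1}{3481 - - \frac{21 \left(1 + 21\right)}{2}} = \frac{1}{3481 - \left(- \frac{21}{2}\right) 22} = \frac{1}{3481 + 231} = \frac{1}{3712}$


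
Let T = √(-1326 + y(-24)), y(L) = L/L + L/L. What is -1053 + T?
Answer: -1053 + 2*I*√331 ≈ -1053.0 + 36.387*I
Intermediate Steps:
y(L) = 2 (y(L) = 1 + 1 = 2)
T = 2*I*√331 (T = √(-1326 + 2) = √(-1324) = 2*I*√331 ≈ 36.387*I)
-1053 + T = -1053 + 2*I*√331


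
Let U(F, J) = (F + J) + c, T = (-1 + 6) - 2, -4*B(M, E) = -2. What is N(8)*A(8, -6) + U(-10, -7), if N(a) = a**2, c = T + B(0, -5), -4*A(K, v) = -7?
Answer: 197/2 ≈ 98.500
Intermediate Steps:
A(K, v) = 7/4 (A(K, v) = -1/4*(-7) = 7/4)
B(M, E) = 1/2 (B(M, E) = -1/4*(-2) = 1/2)
T = 3 (T = 5 - 2 = 3)
c = 7/2 (c = 3 + 1/2 = 7/2 ≈ 3.5000)
U(F, J) = 7/2 + F + J (U(F, J) = (F + J) + 7/2 = 7/2 + F + J)
N(8)*A(8, -6) + U(-10, -7) = 8**2*(7/4) + (7/2 - 10 - 7) = 64*(7/4) - 27/2 = 112 - 27/2 = 197/2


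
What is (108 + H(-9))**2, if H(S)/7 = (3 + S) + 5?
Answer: 10201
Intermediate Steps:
H(S) = 56 + 7*S (H(S) = 7*((3 + S) + 5) = 7*(8 + S) = 56 + 7*S)
(108 + H(-9))**2 = (108 + (56 + 7*(-9)))**2 = (108 + (56 - 63))**2 = (108 - 7)**2 = 101**2 = 10201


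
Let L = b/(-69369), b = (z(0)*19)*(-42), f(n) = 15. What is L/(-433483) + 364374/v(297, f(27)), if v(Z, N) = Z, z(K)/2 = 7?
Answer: 21358341155678/17409110763 ≈ 1226.8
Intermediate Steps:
z(K) = 14 (z(K) = 2*7 = 14)
b = -11172 (b = (14*19)*(-42) = 266*(-42) = -11172)
L = 196/1217 (L = -11172/(-69369) = -11172*(-1/69369) = 196/1217 ≈ 0.16105)
L/(-433483) + 364374/v(297, f(27)) = (196/1217)/(-433483) + 364374/297 = (196/1217)*(-1/433483) + 364374*(1/297) = -196/527548811 + 40486/33 = 21358341155678/17409110763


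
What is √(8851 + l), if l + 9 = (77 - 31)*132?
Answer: √14914 ≈ 122.12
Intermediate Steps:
l = 6063 (l = -9 + (77 - 31)*132 = -9 + 46*132 = -9 + 6072 = 6063)
√(8851 + l) = √(8851 + 6063) = √14914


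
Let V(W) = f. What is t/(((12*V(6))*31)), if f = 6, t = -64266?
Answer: -10711/372 ≈ -28.793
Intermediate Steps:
V(W) = 6
t/(((12*V(6))*31)) = -64266/((12*6)*31) = -64266/(72*31) = -64266/2232 = -64266*1/2232 = -10711/372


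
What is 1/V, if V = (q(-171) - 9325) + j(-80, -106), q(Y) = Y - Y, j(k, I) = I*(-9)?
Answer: -1/8371 ≈ -0.00011946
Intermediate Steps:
j(k, I) = -9*I
q(Y) = 0
V = -8371 (V = (0 - 9325) - 9*(-106) = -9325 + 954 = -8371)
1/V = 1/(-8371) = -1/8371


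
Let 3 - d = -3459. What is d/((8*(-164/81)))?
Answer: -140211/656 ≈ -213.74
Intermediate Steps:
d = 3462 (d = 3 - 1*(-3459) = 3 + 3459 = 3462)
d/((8*(-164/81))) = 3462/((8*(-164/81))) = 3462/(-1312/81) = 3462*(-81/1312) = -140211/656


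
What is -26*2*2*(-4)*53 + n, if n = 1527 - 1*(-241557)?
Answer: 265132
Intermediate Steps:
n = 243084 (n = 1527 + 241557 = 243084)
-26*2*2*(-4)*53 + n = -26*2*2*(-4)*53 + 243084 = -104*(-4)*53 + 243084 = -26*(-16)*53 + 243084 = 416*53 + 243084 = 22048 + 243084 = 265132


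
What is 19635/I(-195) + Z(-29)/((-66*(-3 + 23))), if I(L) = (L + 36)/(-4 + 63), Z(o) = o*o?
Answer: -509769173/69960 ≈ -7286.6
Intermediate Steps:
Z(o) = o²
I(L) = 36/59 + L/59 (I(L) = (36 + L)/59 = (36 + L)*(1/59) = 36/59 + L/59)
19635/I(-195) + Z(-29)/((-66*(-3 + 23))) = 19635/(36/59 + (1/59)*(-195)) + (-29)²/((-66*(-3 + 23))) = 19635/(36/59 - 195/59) + 841/((-66*20)) = 19635/(-159/59) + 841/(-1320) = 19635*(-59/159) + 841*(-1/1320) = -386155/53 - 841/1320 = -509769173/69960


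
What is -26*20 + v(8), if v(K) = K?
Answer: -512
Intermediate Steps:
-26*20 + v(8) = -26*20 + 8 = -520 + 8 = -512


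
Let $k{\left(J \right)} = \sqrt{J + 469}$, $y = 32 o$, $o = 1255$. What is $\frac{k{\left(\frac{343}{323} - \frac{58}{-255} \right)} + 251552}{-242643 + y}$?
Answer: $- \frac{251552}{202483} - \frac{2 \sqrt{2759896110}}{981030135} \approx -1.2424$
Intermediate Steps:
$y = 40160$ ($y = 32 \cdot 1255 = 40160$)
$k{\left(J \right)} = \sqrt{469 + J}$
$\frac{k{\left(\frac{343}{323} - \frac{58}{-255} \right)} + 251552}{-242643 + y} = \frac{\sqrt{469 + \left(\frac{343}{323} - \frac{58}{-255}\right)} + 251552}{-242643 + 40160} = \frac{\sqrt{469 + \left(343 \cdot \frac{1}{323} - - \frac{58}{255}\right)} + 251552}{-202483} = \left(\sqrt{469 + \left(\frac{343}{323} + \frac{58}{255}\right)} + 251552\right) \left(- \frac{1}{202483}\right) = \left(\sqrt{469 + \frac{6247}{4845}} + 251552\right) \left(- \frac{1}{202483}\right) = \left(\sqrt{\frac{2278552}{4845}} + 251552\right) \left(- \frac{1}{202483}\right) = \left(\frac{2 \sqrt{2759896110}}{4845} + 251552\right) \left(- \frac{1}{202483}\right) = \left(251552 + \frac{2 \sqrt{2759896110}}{4845}\right) \left(- \frac{1}{202483}\right) = - \frac{251552}{202483} - \frac{2 \sqrt{2759896110}}{981030135}$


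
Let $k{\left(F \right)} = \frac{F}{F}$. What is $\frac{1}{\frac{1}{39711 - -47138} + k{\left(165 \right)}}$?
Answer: $\frac{86849}{86850} \approx 0.99999$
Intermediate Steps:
$k{\left(F \right)} = 1$
$\frac{1}{\frac{1}{39711 - -47138} + k{\left(165 \right)}} = \frac{1}{\frac{1}{39711 - -47138} + 1} = \frac{1}{\frac{1}{39711 + 47138} + 1} = \frac{1}{\frac{1}{86849} + 1} = \frac{1}{\frac{86850}{86849}} = \frac{86849}{86850}$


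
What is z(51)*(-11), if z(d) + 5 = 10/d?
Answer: 2695/51 ≈ 52.843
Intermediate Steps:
z(d) = -5 + 10/d
z(51)*(-11) = (-5 + 10/51)*(-11) = -245/51*(-11) = 2695/51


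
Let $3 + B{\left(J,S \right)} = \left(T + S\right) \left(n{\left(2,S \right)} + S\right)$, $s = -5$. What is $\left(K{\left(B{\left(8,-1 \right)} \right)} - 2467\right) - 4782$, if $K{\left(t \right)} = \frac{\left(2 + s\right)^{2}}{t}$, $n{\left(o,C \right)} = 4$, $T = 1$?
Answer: $-7252$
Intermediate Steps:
$B{\left(J,S \right)} = -3 + \left(1 + S\right) \left(4 + S\right)$
$K{\left(t \right)} = \frac{9}{t}$ ($K{\left(t \right)} = \frac{\left(2 - 5\right)^{2}}{t} = \frac{\left(-3\right)^{2}}{t} = \frac{9}{t}$)
$\left(K{\left(B{\left(8,-1 \right)} \right)} - 2467\right) - 4782 = \left(\frac{9}{1 + \left(-1\right)^{2} + 5 \left(-1\right)} - 2467\right) - 4782 = \left(\frac{9}{1 + 1 - 5} - 2467\right) - 4782 = \left(\frac{9}{-3} - 2467\right) - 4782 = \left(9 \left(- \frac{1}{3}\right) - 2467\right) - 4782 = \left(-3 - 2467\right) - 4782 = -2470 - 4782 = -7252$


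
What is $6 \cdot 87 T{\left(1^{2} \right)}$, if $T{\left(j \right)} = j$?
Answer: $522$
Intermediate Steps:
$6 \cdot 87 T{\left(1^{2} \right)} = 6 \cdot 87 \cdot 1^{2} = 522 \cdot 1 = 522$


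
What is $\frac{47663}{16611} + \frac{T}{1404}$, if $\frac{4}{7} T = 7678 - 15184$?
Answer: $- \frac{1600793}{246792} \approx -6.4864$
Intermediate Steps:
$T = - \frac{26271}{2}$ ($T = \frac{7 \left(7678 - 15184\right)}{4} = \frac{7}{4} \left(-7506\right) = - \frac{26271}{2} \approx -13136.0$)
$\frac{47663}{16611} + \frac{T}{1404} = \frac{47663}{16611} - \frac{26271}{2 \cdot 1404} = 47663 \cdot \frac{1}{16611} - \frac{973}{104} = \frac{6809}{2373} - \frac{973}{104} = - \frac{1600793}{246792}$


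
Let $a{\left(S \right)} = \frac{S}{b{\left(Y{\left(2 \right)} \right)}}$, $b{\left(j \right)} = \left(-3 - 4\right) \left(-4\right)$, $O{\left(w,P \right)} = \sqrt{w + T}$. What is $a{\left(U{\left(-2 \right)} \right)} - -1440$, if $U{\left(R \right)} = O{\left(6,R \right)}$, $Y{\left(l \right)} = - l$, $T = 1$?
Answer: $1440 + \frac{\sqrt{7}}{28} \approx 1440.1$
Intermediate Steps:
$O{\left(w,P \right)} = \sqrt{1 + w}$ ($O{\left(w,P \right)} = \sqrt{w + 1} = \sqrt{1 + w}$)
$U{\left(R \right)} = \sqrt{7}$ ($U{\left(R \right)} = \sqrt{1 + 6} = \sqrt{7}$)
$b{\left(j \right)} = 28$ ($b{\left(j \right)} = \left(-7\right) \left(-4\right) = 28$)
$a{\left(S \right)} = \frac{S}{28}$
$a{\left(U{\left(-2 \right)} \right)} - -1440 = \frac{\sqrt{7}}{28} - -1440 = \frac{\sqrt{7}}{28} + 1440 = 1440 + \frac{\sqrt{7}}{28}$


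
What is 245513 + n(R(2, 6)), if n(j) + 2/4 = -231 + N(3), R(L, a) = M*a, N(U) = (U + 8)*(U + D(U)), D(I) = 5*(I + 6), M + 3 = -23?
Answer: 491619/2 ≈ 2.4581e+5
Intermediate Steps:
M = -26 (M = -3 - 23 = -26)
D(I) = 30 + 5*I (D(I) = 5*(6 + I) = 30 + 5*I)
N(U) = (8 + U)*(30 + 6*U) (N(U) = (U + 8)*(U + (30 + 5*U)) = (8 + U)*(30 + 6*U))
R(L, a) = -26*a
n(j) = 593/2 (n(j) = -½ + (-231 + (240 + 6*3² + 78*3)) = -½ + (-231 + (240 + 6*9 + 234)) = -½ + (-231 + (240 + 54 + 234)) = -½ + (-231 + 528) = -½ + 297 = 593/2)
245513 + n(R(2, 6)) = 245513 + 593/2 = 491619/2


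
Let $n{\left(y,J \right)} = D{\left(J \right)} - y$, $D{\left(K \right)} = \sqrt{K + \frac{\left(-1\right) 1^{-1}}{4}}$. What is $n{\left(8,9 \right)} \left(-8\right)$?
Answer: $64 - 4 \sqrt{35} \approx 40.336$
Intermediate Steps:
$D{\left(K \right)} = \sqrt{- \frac{1}{4} + K}$ ($D{\left(K \right)} = \sqrt{K + \left(-1\right) 1 \cdot \frac{1}{4}} = \sqrt{K - \frac{1}{4}} = \sqrt{- \frac{1}{4} + K}$)
$n{\left(y,J \right)} = \frac{\sqrt{-1 + 4 J}}{2} - y$
$n{\left(8,9 \right)} \left(-8\right) = \left(\frac{\sqrt{-1 + 4 \cdot 9}}{2} - 8\right) \left(-8\right) = \left(\frac{\sqrt{-1 + 36}}{2} - 8\right) \left(-8\right) = \left(\frac{\sqrt{35}}{2} - 8\right) \left(-8\right) = \left(-8 + \frac{\sqrt{35}}{2}\right) \left(-8\right) = 64 - 4 \sqrt{35}$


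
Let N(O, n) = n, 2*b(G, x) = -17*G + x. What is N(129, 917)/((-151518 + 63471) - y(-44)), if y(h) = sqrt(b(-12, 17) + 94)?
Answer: -161478198/15504548009 + 917*sqrt(818)/15504548009 ≈ -0.010413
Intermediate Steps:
b(G, x) = x/2 - 17*G/2 (b(G, x) = (-17*G + x)/2 = (x - 17*G)/2 = x/2 - 17*G/2)
y(h) = sqrt(818)/2 (y(h) = sqrt(((1/2)*17 - 17/2*(-12)) + 94) = sqrt((17/2 + 102) + 94) = sqrt(221/2 + 94) = sqrt(409/2) = sqrt(818)/2)
N(129, 917)/((-151518 + 63471) - y(-44)) = 917/((-151518 + 63471) - sqrt(818)/2) = 917/(-88047 - sqrt(818)/2)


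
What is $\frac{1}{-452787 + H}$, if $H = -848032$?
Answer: $- \frac{1}{1300819} \approx -7.6875 \cdot 10^{-7}$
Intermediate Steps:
$\frac{1}{-452787 + H} = \frac{1}{-452787 - 848032} = \frac{1}{-1300819} = - \frac{1}{1300819}$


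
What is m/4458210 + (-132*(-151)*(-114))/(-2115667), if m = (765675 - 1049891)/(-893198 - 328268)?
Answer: 3093411274115106338/2880243631871279655 ≈ 1.0740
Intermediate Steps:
m = 142108/610733 (m = -284216/(-1221466) = -284216*(-1/1221466) = 142108/610733 ≈ 0.23268)
m/4458210 + (-132*(-151)*(-114))/(-2115667) = (142108/610733)/4458210 + (-132*(-151)*(-114))/(-2115667) = (142108/610733)*(1/4458210) + (19932*(-114))*(-1/2115667) = 71054/1361387983965 - 2272248*(-1/2115667) = 71054/1361387983965 + 2272248/2115667 = 3093411274115106338/2880243631871279655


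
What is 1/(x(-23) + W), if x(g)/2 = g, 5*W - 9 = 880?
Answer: 5/659 ≈ 0.0075873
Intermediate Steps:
W = 889/5 (W = 9/5 + (⅕)*880 = 9/5 + 176 = 889/5 ≈ 177.80)
x(g) = 2*g
1/(x(-23) + W) = 1/(2*(-23) + 889/5) = 1/(-46 + 889/5) = 1/(659/5) = 5/659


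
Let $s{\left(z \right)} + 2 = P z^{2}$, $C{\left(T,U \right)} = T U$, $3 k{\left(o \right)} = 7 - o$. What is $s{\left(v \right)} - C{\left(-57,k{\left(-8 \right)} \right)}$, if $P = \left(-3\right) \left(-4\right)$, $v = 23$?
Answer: $6631$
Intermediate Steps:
$k{\left(o \right)} = \frac{7}{3} - \frac{o}{3}$ ($k{\left(o \right)} = \frac{7 - o}{3} = \frac{7}{3} - \frac{o}{3}$)
$P = 12$
$s{\left(z \right)} = -2 + 12 z^{2}$
$s{\left(v \right)} - C{\left(-57,k{\left(-8 \right)} \right)} = \left(-2 + 12 \cdot 23^{2}\right) - - 57 \left(\frac{7}{3} - - \frac{8}{3}\right) = \left(-2 + 12 \cdot 529\right) - - 57 \left(\frac{7}{3} + \frac{8}{3}\right) = \left(-2 + 6348\right) - \left(-57\right) 5 = 6346 - -285 = 6346 + 285 = 6631$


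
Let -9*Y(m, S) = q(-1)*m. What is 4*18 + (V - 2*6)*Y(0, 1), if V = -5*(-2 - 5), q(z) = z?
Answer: 72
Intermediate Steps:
V = 35 (V = -5*(-7) = 35)
Y(m, S) = m/9 (Y(m, S) = -(-1)*m/9 = m/9)
4*18 + (V - 2*6)*Y(0, 1) = 4*18 + (35 - 2*6)*((⅑)*0) = 72 + (35 - 12)*0 = 72 + 23*0 = 72 + 0 = 72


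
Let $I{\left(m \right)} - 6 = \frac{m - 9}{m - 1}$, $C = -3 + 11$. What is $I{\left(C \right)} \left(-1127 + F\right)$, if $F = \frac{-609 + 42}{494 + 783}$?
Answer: $- \frac{8432798}{1277} \approx -6603.6$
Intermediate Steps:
$C = 8$
$I{\left(m \right)} = 6 + \frac{-9 + m}{-1 + m}$ ($I{\left(m \right)} = 6 + \frac{m - 9}{m - 1} = 6 + \frac{-9 + m}{-1 + m}$)
$F = - \frac{567}{1277} \approx -0.44401$
$I{\left(C \right)} \left(-1127 + F\right) = \frac{-15 + 7 \cdot 8}{-1 + 8} \left(-1127 - \frac{567}{1277}\right) = \frac{-15 + 56}{7} \left(- \frac{1439746}{1277}\right) = \frac{1}{7} \cdot 41 \left(- \frac{1439746}{1277}\right) = \frac{41}{7} \left(- \frac{1439746}{1277}\right) = - \frac{8432798}{1277}$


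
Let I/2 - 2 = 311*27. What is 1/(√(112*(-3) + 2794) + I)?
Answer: 8399/141085173 - √2458/282170346 ≈ 5.9356e-5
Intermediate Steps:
I = 16798 (I = 4 + 2*(311*27) = 4 + 2*8397 = 4 + 16794 = 16798)
1/(√(112*(-3) + 2794) + I) = 1/(√(112*(-3) + 2794) + 16798) = 1/(√(-336 + 2794) + 16798) = 1/(√2458 + 16798) = 1/(16798 + √2458)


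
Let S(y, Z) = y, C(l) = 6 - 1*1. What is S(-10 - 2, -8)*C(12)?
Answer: -60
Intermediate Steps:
C(l) = 5 (C(l) = 6 - 1 = 5)
S(-10 - 2, -8)*C(12) = (-10 - 2)*5 = -12*5 = -60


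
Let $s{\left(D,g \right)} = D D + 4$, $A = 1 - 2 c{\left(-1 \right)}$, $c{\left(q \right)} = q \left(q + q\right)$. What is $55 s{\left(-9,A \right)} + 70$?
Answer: $4745$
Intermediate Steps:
$c{\left(q \right)} = 2 q^{2}$ ($c{\left(q \right)} = q 2 q = 2 q^{2}$)
$A = -3$ ($A = 1 - 2 \cdot 2 \left(-1\right)^{2} = 1 - 2 \cdot 2 \cdot 1 = 1 - 4 = -3$)
$s{\left(D,g \right)} = 4 + D^{2}$ ($s{\left(D,g \right)} = D^{2} + 4 = 4 + D^{2}$)
$55 s{\left(-9,A \right)} + 70 = 55 \left(4 + \left(-9\right)^{2}\right) + 70 = 55 \left(4 + 81\right) + 70 = 55 \cdot 85 + 70 = 4675 + 70 = 4745$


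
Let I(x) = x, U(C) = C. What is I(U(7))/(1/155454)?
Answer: 1088178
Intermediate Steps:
I(U(7))/(1/155454) = 7/(1/155454) = 7*155454 = 1088178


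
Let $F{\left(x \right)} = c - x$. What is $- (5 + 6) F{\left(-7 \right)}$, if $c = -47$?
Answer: $440$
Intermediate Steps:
$F{\left(x \right)} = -47 - x$
$- (5 + 6) F{\left(-7 \right)} = - (5 + 6) \left(-47 - -7\right) = \left(-1\right) 11 \left(-47 + 7\right) = \left(-11\right) \left(-40\right) = 440$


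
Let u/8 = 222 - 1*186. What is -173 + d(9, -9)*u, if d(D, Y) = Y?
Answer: -2765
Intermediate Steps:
u = 288 (u = 8*(222 - 1*186) = 8*(222 - 186) = 8*36 = 288)
-173 + d(9, -9)*u = -173 - 9*288 = -173 - 2592 = -2765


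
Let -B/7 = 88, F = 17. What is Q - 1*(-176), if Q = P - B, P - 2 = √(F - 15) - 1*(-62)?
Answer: 856 + √2 ≈ 857.41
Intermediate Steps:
B = -616 (B = -7*88 = -616)
P = 64 + √2 (P = 2 + (√(17 - 15) - 1*(-62)) = 2 + (√2 + 62) = 2 + (62 + √2) = 64 + √2 ≈ 65.414)
Q = 680 + √2 (Q = (64 + √2) - 1*(-616) = (64 + √2) + 616 = 680 + √2 ≈ 681.41)
Q - 1*(-176) = (680 + √2) - 1*(-176) = (680 + √2) + 176 = 856 + √2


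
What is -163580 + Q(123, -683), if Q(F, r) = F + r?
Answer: -164140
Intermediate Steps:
-163580 + Q(123, -683) = -163580 + (123 - 683) = -163580 - 560 = -164140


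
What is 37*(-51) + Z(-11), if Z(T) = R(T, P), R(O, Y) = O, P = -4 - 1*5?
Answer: -1898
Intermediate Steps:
P = -9 (P = -4 - 5 = -9)
Z(T) = T
37*(-51) + Z(-11) = 37*(-51) - 11 = -1887 - 11 = -1898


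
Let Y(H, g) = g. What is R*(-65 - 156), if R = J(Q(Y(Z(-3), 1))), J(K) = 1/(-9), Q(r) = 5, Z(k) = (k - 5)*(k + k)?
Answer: 221/9 ≈ 24.556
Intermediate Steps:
Z(k) = 2*k*(-5 + k) (Z(k) = (-5 + k)*(2*k) = 2*k*(-5 + k))
J(K) = -⅑
R = -⅑ ≈ -0.11111
R*(-65 - 156) = -(-65 - 156)/9 = -⅑*(-221) = 221/9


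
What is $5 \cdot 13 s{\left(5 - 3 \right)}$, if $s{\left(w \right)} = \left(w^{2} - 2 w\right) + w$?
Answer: $130$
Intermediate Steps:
$s{\left(w \right)} = w^{2} - w$
$5 \cdot 13 s{\left(5 - 3 \right)} = 5 \cdot 13 \left(5 - 3\right) \left(-1 + \left(5 - 3\right)\right) = 65 \left(5 - 3\right) \left(-1 + \left(5 - 3\right)\right) = 65 \cdot 2 \left(-1 + 2\right) = 65 \cdot 2 \cdot 1 = 65 \cdot 2 = 130$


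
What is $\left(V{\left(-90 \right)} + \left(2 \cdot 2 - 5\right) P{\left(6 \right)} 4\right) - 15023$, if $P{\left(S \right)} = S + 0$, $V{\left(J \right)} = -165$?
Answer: $-15212$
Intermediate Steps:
$P{\left(S \right)} = S$
$\left(V{\left(-90 \right)} + \left(2 \cdot 2 - 5\right) P{\left(6 \right)} 4\right) - 15023 = \left(-165 + \left(2 \cdot 2 - 5\right) 6 \cdot 4\right) - 15023 = \left(-165 + \left(4 - 5\right) 6 \cdot 4\right) - 15023 = \left(-165 + \left(-1\right) 6 \cdot 4\right) - 15023 = \left(-165 - 24\right) - 15023 = -189 - 15023 = -15212$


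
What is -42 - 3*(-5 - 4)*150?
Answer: 4008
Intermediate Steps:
-42 - 3*(-5 - 4)*150 = -42 - 3*(-9)*150 = -42 + 27*150 = -42 + 4050 = 4008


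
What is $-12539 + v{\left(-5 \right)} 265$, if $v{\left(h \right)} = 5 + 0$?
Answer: $-11214$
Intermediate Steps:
$v{\left(h \right)} = 5$
$-12539 + v{\left(-5 \right)} 265 = -12539 + 5 \cdot 265 = -12539 + 1325 = -11214$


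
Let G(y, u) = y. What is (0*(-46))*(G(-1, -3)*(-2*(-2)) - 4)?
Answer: 0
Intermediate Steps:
(0*(-46))*(G(-1, -3)*(-2*(-2)) - 4) = (0*(-46))*(-(-2)*(-2) - 4) = 0*(-1*4 - 4) = 0*(-4 - 4) = 0*(-8) = 0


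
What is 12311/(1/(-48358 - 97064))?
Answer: -1790290242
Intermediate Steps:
12311/(1/(-48358 - 97064)) = 12311/(1/(-145422)) = 12311/(-1/145422) = 12311*(-145422) = -1790290242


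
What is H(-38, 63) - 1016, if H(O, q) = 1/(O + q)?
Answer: -25399/25 ≈ -1016.0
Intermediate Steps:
H(-38, 63) - 1016 = 1/(-38 + 63) - 1016 = 1/25 - 1016 = -25399/25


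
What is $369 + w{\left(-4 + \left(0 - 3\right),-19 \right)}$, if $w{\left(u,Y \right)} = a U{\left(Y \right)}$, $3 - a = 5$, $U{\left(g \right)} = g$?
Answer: $407$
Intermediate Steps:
$a = -2$ ($a = 3 - 5 = -2$)
$w{\left(u,Y \right)} = - 2 Y$
$369 + w{\left(-4 + \left(0 - 3\right),-19 \right)} = 369 - -38 = 369 + 38 = 407$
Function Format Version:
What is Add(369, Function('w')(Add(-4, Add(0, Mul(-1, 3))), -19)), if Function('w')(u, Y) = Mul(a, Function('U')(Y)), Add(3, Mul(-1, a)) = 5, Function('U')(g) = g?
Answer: 407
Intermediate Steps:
a = -2 (a = Add(3, Mul(-1, 5)) = Add(3, -5) = -2)
Function('w')(u, Y) = Mul(-2, Y)
Add(369, Function('w')(Add(-4, Add(0, Mul(-1, 3))), -19)) = Add(369, Mul(-2, -19)) = Add(369, 38) = 407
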